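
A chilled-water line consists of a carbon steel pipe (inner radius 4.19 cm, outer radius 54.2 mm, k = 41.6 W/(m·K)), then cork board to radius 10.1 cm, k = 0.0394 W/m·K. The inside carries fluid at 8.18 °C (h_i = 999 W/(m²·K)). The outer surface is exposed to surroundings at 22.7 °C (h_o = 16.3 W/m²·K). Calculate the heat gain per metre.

Series thermal resistances, inner to outer:
  R'_conv,in = 1/(2πr h) = 1/(2π·0.0419·999) = 0.003802 m·K/W
  R'_carbon steel = ln(0.0542/0.0419)/(2πk) = 0.2574/(2π·41.6) = 9.848×10^-4 m·K/W
  R'_cork board = ln(0.101/0.0542)/(2πk) = 0.6224/(2π·0.0394) = 2.514 m·K/W
  R'_conv,out = 1/(2πr h) = 1/(2π·0.101·16.3) = 0.09667 m·K/W
ΣR = 0.003802 + 9.848×10^-4 + 2.514 + 0.09667 = 2.615 m·K/W
Q' = ΔT/ΣR = (8.18 °C − 22.7 °C)/2.615 = -5.55 W/m
(Negative Q' ⇒ heat flows inward; heat gain = 5.55 W/m.)

Q' = 5.55 W/m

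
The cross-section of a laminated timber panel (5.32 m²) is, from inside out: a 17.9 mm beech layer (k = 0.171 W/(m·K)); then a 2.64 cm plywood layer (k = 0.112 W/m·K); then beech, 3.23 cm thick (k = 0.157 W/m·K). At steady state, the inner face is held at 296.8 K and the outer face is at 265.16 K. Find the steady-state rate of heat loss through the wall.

Series thermal resistances, inner to outer:
  R_beech = L/(kA) = 0.0179/(0.171·5.32) = 0.01968 K/W
  R_plywood = L/(kA) = 0.0264/(0.112·5.32) = 0.04431 K/W
  R_beech = L/(kA) = 0.0323/(0.157·5.32) = 0.03867 K/W
ΣR = 0.01968 + 0.04431 + 0.03867 = 0.1027 K/W
Q = ΔT/ΣR = (296.8 K − 265.16 K)/0.1027 = 308 W

Q = 308 W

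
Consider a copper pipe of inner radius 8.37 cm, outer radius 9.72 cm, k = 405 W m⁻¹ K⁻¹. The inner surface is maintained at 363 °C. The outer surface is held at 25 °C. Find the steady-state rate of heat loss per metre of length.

Q' = 2πk·ΔT/ln(r₂/r₁) = 2π × 405 × 338 / ln(0.0972/0.0837) = 5.75×10^6 W/m

Q' = 5.75×10^6 W/m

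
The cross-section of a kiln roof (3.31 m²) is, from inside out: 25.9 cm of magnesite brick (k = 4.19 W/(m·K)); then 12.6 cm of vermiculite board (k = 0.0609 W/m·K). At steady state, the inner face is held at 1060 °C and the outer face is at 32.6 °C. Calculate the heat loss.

Treat each layer as a resistance in series:
  R_magnesite brick = L/(kA) = 0.259/(4.19·3.31) = 0.01867 K/W
  R_vermiculite board = L/(kA) = 0.126/(0.0609·3.31) = 0.6251 K/W
ΣR = 0.01867 + 0.6251 = 0.6438 K/W
Q = ΔT/ΣR = (1060 °C − 32.6 °C)/0.6438 = 1600 W

Q = 1600 W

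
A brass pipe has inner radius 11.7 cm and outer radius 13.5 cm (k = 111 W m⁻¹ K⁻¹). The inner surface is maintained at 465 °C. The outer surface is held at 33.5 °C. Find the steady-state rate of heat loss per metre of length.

Q' = 2100 kW/m

Q' = 2πk·ΔT/ln(r₂/r₁) = 2π × 111 × 431.5 / ln(0.135/0.117) = 2.10×10^6 W/m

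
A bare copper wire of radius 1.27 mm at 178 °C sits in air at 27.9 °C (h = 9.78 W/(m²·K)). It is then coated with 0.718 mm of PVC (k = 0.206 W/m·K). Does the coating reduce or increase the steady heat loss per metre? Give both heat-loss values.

Critical radius for a cylinder: r_cr = k/h = 0.0211 m = 2.11 cm.
Outer radius after coating: r₂ = 0.00127 + 7.18×10^-4 = 0.001988 m.
Since r₁ < r_cr and r₂ ≤ r_cr, the coating moves toward the maximum at r_cr — heat loss rises.
Bare: R = 1/(2πr₁h) = 12.81 m·K/W; Q = 150.1/12.81 = 11.7 W/m.
Coated: R = R_cond + R_conv = 8.532 m·K/W; Q = 150.1/8.532 = 17.6 W/m.

increases: 11.7 → 17.6 W/m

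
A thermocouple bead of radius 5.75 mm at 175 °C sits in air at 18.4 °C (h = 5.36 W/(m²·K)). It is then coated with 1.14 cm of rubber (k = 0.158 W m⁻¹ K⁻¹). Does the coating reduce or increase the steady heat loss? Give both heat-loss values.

increases: 0.349 → 1.44 W

Critical radius for a sphere: r_cr = 2k/h = 0.0590 m = 5.90 cm.
Outer radius after coating: r₂ = 0.00575 + 0.0114 = 0.01715 m.
Since r₁ < r_cr and r₂ ≤ r_cr, the coating moves toward the maximum at r_cr — heat loss rises.
Bare: R = 1/(4πr₁²h) = 449.0 K/W; Q = 156.6/449.0 = 0.349 W.
Coated: R = R_cond + R_conv = 108.7 K/W; Q = 156.6/108.7 = 1.44 W.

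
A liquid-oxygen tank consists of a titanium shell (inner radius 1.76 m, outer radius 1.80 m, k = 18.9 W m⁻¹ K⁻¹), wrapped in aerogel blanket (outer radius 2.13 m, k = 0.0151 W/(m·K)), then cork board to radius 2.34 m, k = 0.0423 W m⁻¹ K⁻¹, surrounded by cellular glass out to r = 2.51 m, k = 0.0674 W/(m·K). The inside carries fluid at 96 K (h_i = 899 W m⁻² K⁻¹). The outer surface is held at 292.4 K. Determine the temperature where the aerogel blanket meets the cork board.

T = 253.1 K

Series thermal resistances, inner to outer:
  R_conv,in = 1/(4πr²h) = 1/(4π·1.76²·899) = 2.858×10^-5 K/W
  R_titanium = (1/1.76 − 1/1.80)/(4πk) = 0.01263/(4π·18.9) = 5.316×10^-5 K/W
  R_aerogel blanket = (1/1.80 − 1/2.13)/(4πk) = 0.08607/(4π·0.0151) = 0.4536 K/W
  R_cork board = (1/2.13 − 1/2.34)/(4πk) = 0.04213/(4π·0.0423) = 0.07926 K/W
  R_cellular glass = (1/2.34 − 1/2.51)/(4πk) = 0.02894/(4π·0.0674) = 0.03417 K/W
ΣR = 2.858×10^-5 + 5.316×10^-5 + 0.4536 + 0.07926 + 0.03417 = 0.5671 K/W
Q = ΔT/ΣR = (96 K − 292.4 K)/0.5671 = -346.3 W
From the inner boundary to the aerogel blanket/cork board interface, ΣR_partial = 0.4537 K/W.
T_interface = T_in − Q·ΣR_partial = 96 K − (-346.3)(0.4537) = 253.1 K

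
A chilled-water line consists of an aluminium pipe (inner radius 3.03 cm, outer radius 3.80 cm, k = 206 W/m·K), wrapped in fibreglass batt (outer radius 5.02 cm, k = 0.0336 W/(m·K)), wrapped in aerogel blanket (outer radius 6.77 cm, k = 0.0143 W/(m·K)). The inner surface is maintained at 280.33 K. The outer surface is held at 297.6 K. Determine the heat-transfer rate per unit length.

Treat each layer as a resistance in series:
  R'_aluminium = ln(0.0380/0.0303)/(2πk) = 0.2264/(2π·206) = 1.749×10^-4 m·K/W
  R'_fibreglass batt = ln(0.0502/0.0380)/(2πk) = 0.2784/(2π·0.0336) = 1.319 m·K/W
  R'_aerogel blanket = ln(0.0677/0.0502)/(2πk) = 0.2991/(2π·0.0143) = 3.329 m·K/W
ΣR = 1.749×10^-4 + 1.319 + 3.329 = 4.648 m·K/W
Q' = ΔT/ΣR = (280.33 K − 297.6 K)/4.648 = -3.72 W/m
(Negative Q' ⇒ heat flows inward; heat gain = 3.72 W/m.)

Q' = 3.72 W/m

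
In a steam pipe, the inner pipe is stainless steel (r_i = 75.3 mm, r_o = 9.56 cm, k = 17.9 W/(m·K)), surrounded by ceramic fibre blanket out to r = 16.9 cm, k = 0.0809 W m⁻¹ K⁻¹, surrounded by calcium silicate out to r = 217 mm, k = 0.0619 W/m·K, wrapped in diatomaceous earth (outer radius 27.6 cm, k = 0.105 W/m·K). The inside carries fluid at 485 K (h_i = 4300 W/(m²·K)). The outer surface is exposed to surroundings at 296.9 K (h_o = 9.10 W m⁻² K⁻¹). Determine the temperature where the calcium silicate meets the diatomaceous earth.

T = 333.6 K

Resistance network (inner→outer):
  R'_conv,in = 1/(2πr h) = 1/(2π·0.0753·4300) = 4.915×10^-4 m·K/W
  R'_stainless steel = ln(0.0956/0.0753)/(2πk) = 0.2387/(2π·17.9) = 0.002122 m·K/W
  R'_ceramic fibre blanket = ln(0.169/0.0956)/(2πk) = 0.5697/(2π·0.0809) = 1.121 m·K/W
  R'_calcium silicate = ln(0.217/0.169)/(2πk) = 0.2500/(2π·0.0619) = 0.6428 m·K/W
  R'_diatomaceous earth = ln(0.276/0.217)/(2πk) = 0.2405/(2π·0.105) = 0.3645 m·K/W
  R'_conv,out = 1/(2πr h) = 1/(2π·0.276·9.10) = 0.06337 m·K/W
ΣR = 4.915×10^-4 + 0.002122 + 1.121 + 0.6428 + 0.3645 + 0.06337 = 2.194 m·K/W
Q' = ΔT/ΣR = (485 K − 296.9 K)/2.194 = 85.73 W/m
From the inner boundary to the calcium silicate/diatomaceous earth interface, ΣR_partial = 1.766 m·K/W.
T_interface = T_in − Q'·ΣR_partial = 485 K − (85.73)(1.766) = 333.6 K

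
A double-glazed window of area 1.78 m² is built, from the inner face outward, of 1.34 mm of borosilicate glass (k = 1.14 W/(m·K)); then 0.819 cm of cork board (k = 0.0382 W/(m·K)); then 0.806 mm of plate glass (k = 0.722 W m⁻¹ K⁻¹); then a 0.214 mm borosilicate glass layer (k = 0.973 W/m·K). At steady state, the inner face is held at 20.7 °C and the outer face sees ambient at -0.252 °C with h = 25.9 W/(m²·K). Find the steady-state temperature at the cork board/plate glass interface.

Resistance network (inner→outer):
  R_borosilicate glass = L/(kA) = 0.00134/(1.14·1.78) = 6.604×10^-4 K/W
  R_cork board = L/(kA) = 0.00819/(0.0382·1.78) = 0.1204 K/W
  R_plate glass = L/(kA) = 8.06×10^-4/(0.722·1.78) = 6.272×10^-4 K/W
  R_borosilicate glass = L/(kA) = 2.14×10^-4/(0.973·1.78) = 1.236×10^-4 K/W
  R_conv,out = 1/(hA) = 1/(25.9·1.78) = 0.02169 K/W
ΣR = 6.604×10^-4 + 0.1204 + 6.272×10^-4 + 1.236×10^-4 + 0.02169 = 0.1435 K/W
Q = ΔT/ΣR = (20.7 °C − -0.252 °C)/0.1435 = 146.0 W
From the inner boundary to the cork board/plate glass interface, ΣR_partial = 0.1211 K/W.
T_interface = T_in − Q·ΣR_partial = 20.7 °C − (146.0)(0.1211) = 3.02 °C

T = 3.02 °C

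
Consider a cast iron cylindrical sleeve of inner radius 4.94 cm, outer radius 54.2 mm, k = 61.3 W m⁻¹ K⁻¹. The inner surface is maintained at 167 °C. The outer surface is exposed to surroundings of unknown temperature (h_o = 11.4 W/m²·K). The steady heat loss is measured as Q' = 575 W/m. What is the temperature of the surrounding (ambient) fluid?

T_out = 18.8 °C

Sum the resistances:
  R'_cast iron = ln(0.0542/0.0494)/(2πk) = 0.09273/(2π·61.3) = 2.408×10^-4 m·K/W
  R'_conv,out = 1/(2πr h) = 1/(2π·0.0542·11.4) = 0.2576 m·K/W
ΣR = 0.2578 m·K/W
ΔT = Q'·ΣR = 575 × 0.2578 = 148.2 K
Heat flows outward, so T_out = T_in − ΔT = 167 − 148.2 = 18.8 °C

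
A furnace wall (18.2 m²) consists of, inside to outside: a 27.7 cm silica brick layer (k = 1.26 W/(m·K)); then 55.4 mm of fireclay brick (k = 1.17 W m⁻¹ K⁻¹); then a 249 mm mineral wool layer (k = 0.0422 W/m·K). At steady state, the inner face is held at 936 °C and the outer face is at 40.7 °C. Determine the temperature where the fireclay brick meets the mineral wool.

T = 897 °C

Treat each layer as a resistance in series:
  R_silica brick = L/(kA) = 0.277/(1.26·18.2) = 0.01208 K/W
  R_fireclay brick = L/(kA) = 0.0554/(1.17·18.2) = 0.002602 K/W
  R_mineral wool = L/(kA) = 0.249/(0.0422·18.2) = 0.3242 K/W
ΣR = 0.01208 + 0.002602 + 0.3242 = 0.3389 K/W
Q = ΔT/ΣR = (936 °C − 40.7 °C)/0.3389 = 2642 W
From the inner boundary to the fireclay brick/mineral wool interface, ΣR_partial = 0.01468 K/W.
T_interface = T_in − Q·ΣR_partial = 936 °C − (2642)(0.01468) = 897 °C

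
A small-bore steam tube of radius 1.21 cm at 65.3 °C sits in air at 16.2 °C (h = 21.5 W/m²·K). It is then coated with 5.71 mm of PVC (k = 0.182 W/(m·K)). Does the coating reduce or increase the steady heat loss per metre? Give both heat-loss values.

reduces: 80.3 → 65.1 W/m

Critical radius for a cylinder: r_cr = k/h = 0.00847 m = 0.847 cm.
Outer radius after coating: r₂ = 0.0121 + 0.00571 = 0.01781 m.
Since r₁ ≥ r_cr, any added insulation reduces the heat loss.
Bare: R = 1/(2πr₁h) = 0.6118 m·K/W; Q = 49.1/0.6118 = 80.3 W/m.
Coated: R = R_cond + R_conv = 0.7537 m·K/W; Q = 49.1/0.7537 = 65.1 W/m.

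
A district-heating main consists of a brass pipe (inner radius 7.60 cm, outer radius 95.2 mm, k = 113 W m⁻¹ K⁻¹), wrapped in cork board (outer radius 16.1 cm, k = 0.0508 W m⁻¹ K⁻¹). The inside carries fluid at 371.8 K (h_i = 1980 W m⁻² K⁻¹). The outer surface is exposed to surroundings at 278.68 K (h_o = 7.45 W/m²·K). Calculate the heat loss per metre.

Series thermal resistances, inner to outer:
  R'_conv,in = 1/(2πr h) = 1/(2π·0.0760·1980) = 0.001058 m·K/W
  R'_brass = ln(0.0952/0.0760)/(2πk) = 0.2252/(2π·113) = 3.172×10^-4 m·K/W
  R'_cork board = ln(0.161/0.0952)/(2πk) = 0.5254/(2π·0.0508) = 1.646 m·K/W
  R'_conv,out = 1/(2πr h) = 1/(2π·0.161·7.45) = 0.1327 m·K/W
ΣR = 0.001058 + 3.172×10^-4 + 1.646 + 0.1327 = 1.780 m·K/W
Q' = ΔT/ΣR = (371.8 K − 278.68 K)/1.780 = 52.3 W/m

Q' = 52.3 W/m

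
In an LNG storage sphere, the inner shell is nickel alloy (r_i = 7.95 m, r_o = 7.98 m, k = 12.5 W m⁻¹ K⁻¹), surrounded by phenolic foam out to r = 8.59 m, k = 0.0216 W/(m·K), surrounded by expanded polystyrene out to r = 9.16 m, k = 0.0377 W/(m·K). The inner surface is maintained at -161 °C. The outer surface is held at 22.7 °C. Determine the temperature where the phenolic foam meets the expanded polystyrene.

Treat each layer as a resistance in series:
  R_nickel alloy = (1/7.95 − 1/7.98)/(4πk) = 4.729×10^-4/(4π·12.5) = 3.010×10^-6 K/W
  R_phenolic foam = (1/7.98 − 1/8.59)/(4πk) = 0.008899/(4π·0.0216) = 0.03278 K/W
  R_expanded polystyrene = (1/8.59 − 1/9.16)/(4πk) = 0.007244/(4π·0.0377) = 0.01529 K/W
ΣR = 3.010×10^-6 + 0.03278 + 0.01529 = 0.04807 K/W
Q = ΔT/ΣR = (-161 °C − 22.7 °C)/0.04807 = -3822 W
From the inner boundary to the phenolic foam/expanded polystyrene interface, ΣR_partial = 0.03278 K/W.
T_interface = T_in − Q·ΣR_partial = -161 °C − (-3822)(0.03278) = -35.7 °C

T = -35.7 °C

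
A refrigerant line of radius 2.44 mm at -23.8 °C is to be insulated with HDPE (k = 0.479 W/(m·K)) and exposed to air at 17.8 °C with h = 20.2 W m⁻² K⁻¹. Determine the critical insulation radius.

For a cylinder, r_cr = k_ins/h = 0.479/20.2 = 0.0237 m = 2.37 cm

r_cr = 2.37 cm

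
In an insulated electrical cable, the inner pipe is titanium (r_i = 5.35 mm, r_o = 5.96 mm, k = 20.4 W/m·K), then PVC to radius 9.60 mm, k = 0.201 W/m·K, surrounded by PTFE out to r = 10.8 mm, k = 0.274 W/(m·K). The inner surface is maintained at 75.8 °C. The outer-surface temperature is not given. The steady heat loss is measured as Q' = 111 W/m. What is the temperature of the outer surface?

T_out = 26.2 °C

Series resistances:
  R'_titanium = ln(0.00596/0.00535)/(2πk) = 0.1080/(2π·20.4) = 8.424×10^-4 m·K/W
  R'_PVC = ln(0.00960/0.00596)/(2πk) = 0.4767/(2π·0.201) = 0.3775 m·K/W
  R'_PTFE = ln(0.0108/0.00960)/(2πk) = 0.1178/(2π·0.274) = 0.06842 m·K/W
ΣR = 0.4467 m·K/W
ΔT = Q'·ΣR = 111 × 0.4467 = 49.58 K
Heat flows outward, so T_out = T_in − ΔT = 75.8 − 49.58 = 26.2 °C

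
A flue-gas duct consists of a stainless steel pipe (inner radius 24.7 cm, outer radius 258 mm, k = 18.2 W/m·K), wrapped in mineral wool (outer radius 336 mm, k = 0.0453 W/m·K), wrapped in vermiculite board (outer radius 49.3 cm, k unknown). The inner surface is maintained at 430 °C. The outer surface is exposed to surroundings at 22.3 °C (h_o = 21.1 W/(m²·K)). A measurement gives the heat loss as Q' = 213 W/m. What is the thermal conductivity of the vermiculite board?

k = 0.0629 W/m·K

ΣR = ΔT/Q' = |430 − 22.3|/213 = 1.914 m·K/W
Known resistances:
  R'_stainless steel = ln(0.258/0.247)/(2πk) = 0.04357/(2π·18.2) = 3.810×10^-4 m·K/W
  R'_mineral wool = ln(0.336/0.258)/(2πk) = 0.2642/(2π·0.0453) = 0.9281 m·K/W
  R'_conv,out = 1/(2πr h) = 1/(2π·0.493·21.1) = 0.01530 m·K/W
R_vermiculite board = ΣR − ΣR_known = 1.914 − 0.9438 = 0.9702 m·K/W
ln(r₂/r₁)/(2πk) = 0.9702 ⇒ k = 0.3834/(2π·0.9702) = 0.0629 W/m·K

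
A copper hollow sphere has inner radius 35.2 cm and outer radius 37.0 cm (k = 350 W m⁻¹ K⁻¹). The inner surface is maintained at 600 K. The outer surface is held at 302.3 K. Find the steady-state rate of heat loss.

Q = 4πk·ΔT/(1/r₁ − 1/r₂) = 4π × 350 × 297.7 / (1/0.352 − 1/0.370) = 9.47×10^6 W

Q = 9470 kW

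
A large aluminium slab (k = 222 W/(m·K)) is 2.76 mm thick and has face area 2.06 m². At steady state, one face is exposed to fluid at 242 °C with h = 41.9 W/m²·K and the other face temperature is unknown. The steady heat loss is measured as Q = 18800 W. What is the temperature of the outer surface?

T_out = 24.1 °C

Series resistances:
  R_conv,in = 1/(hA) = 1/(41.9·2.06) = 0.01159 K/W
  R_aluminium = L/(kA) = 0.00276/(222·2.06) = 6.035×10^-6 K/W
ΣR = 0.01159 K/W
ΔT = Q·ΣR = 18800 × 0.01159 = 217.9 K
Heat flows outward, so T_out = T_in − ΔT = 242 − 217.9 = 24.1 °C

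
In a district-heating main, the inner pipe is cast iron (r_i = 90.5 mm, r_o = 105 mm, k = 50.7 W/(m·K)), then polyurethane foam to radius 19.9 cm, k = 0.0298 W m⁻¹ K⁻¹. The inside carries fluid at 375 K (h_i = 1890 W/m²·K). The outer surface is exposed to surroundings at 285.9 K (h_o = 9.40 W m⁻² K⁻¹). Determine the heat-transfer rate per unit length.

Q' = 25.4 W/m

Treat each layer as a resistance in series:
  R'_conv,in = 1/(2πr h) = 1/(2π·0.0905·1890) = 9.305×10^-4 m·K/W
  R'_cast iron = ln(0.105/0.0905)/(2πk) = 0.1486/(2π·50.7) = 4.665×10^-4 m·K/W
  R'_polyurethane foam = ln(0.199/0.105)/(2πk) = 0.6393/(2π·0.0298) = 3.415 m·K/W
  R'_conv,out = 1/(2πr h) = 1/(2π·0.199·9.40) = 0.08508 m·K/W
ΣR = 9.305×10^-4 + 4.665×10^-4 + 3.415 + 0.08508 = 3.501 m·K/W
Q' = ΔT/ΣR = (375 K − 285.9 K)/3.501 = 25.4 W/m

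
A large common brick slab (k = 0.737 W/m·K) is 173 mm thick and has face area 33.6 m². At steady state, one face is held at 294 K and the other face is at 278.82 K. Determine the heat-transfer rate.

Q = kA·ΔT/L = 0.737 × 33.6 × |294 K − 278.82 K| / 0.173 = 2170 W

Q = 2.17 kW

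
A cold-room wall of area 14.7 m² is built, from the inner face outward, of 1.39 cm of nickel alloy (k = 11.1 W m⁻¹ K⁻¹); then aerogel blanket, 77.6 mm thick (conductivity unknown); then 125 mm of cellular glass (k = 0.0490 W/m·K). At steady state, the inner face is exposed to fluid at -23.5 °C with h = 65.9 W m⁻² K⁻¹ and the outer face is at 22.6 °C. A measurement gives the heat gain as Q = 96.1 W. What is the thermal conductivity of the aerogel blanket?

ΣR = ΔT/Q = |-23.5 − 22.6|/96.1 = 0.4797 K/W
Known resistances:
  R_conv,in = 1/(hA) = 1/(65.9·14.7) = 0.001032 K/W
  R_nickel alloy = L/(kA) = 0.0139/(11.1·14.7) = 8.519×10^-5 K/W
  R_cellular glass = L/(kA) = 0.125/(0.0490·14.7) = 0.1735 K/W
R_aerogel blanket = ΣR − ΣR_known = 0.4797 − 0.1746 = 0.3051 K/W
L/(kA) = 0.3051 ⇒ k = 0.0776/(0.3051·14.7) = 0.0173 W/m·K

k = 0.0173 W/m·K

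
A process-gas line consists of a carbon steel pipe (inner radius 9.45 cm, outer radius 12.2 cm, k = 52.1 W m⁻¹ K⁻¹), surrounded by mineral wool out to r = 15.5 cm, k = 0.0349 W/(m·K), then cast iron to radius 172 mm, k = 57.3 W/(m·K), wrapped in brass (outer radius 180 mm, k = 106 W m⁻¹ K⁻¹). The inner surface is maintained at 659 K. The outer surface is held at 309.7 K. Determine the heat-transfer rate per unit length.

Q' = 320 W/m

Series thermal resistances, inner to outer:
  R'_carbon steel = ln(0.122/0.0945)/(2πk) = 0.2554/(2π·52.1) = 7.803×10^-4 m·K/W
  R'_mineral wool = ln(0.155/0.122)/(2πk) = 0.2394/(2π·0.0349) = 1.092 m·K/W
  R'_cast iron = ln(0.172/0.155)/(2πk) = 0.1041/(2π·57.3) = 2.891×10^-4 m·K/W
  R'_brass = ln(0.180/0.172)/(2πk) = 0.04546/(2π·106) = 6.826×10^-5 m·K/W
ΣR = 7.803×10^-4 + 1.092 + 2.891×10^-4 + 6.826×10^-5 = 1.093 m·K/W
Q' = ΔT/ΣR = (659 K − 309.7 K)/1.093 = 320 W/m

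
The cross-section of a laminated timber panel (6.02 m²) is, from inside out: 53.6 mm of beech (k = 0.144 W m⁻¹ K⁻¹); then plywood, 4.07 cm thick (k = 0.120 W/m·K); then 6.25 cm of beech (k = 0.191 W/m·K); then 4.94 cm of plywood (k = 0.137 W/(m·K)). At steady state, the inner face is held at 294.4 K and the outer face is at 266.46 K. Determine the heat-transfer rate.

Q = 120 W

Resistance network (inner→outer):
  R_beech = L/(kA) = 0.0536/(0.144·6.02) = 0.06183 K/W
  R_plywood = L/(kA) = 0.0407/(0.120·6.02) = 0.05634 K/W
  R_beech = L/(kA) = 0.0625/(0.191·6.02) = 0.05436 K/W
  R_plywood = L/(kA) = 0.0494/(0.137·6.02) = 0.05990 K/W
ΣR = 0.06183 + 0.05634 + 0.05436 + 0.05990 = 0.2324 K/W
Q = ΔT/ΣR = (294.4 K − 266.46 K)/0.2324 = 120 W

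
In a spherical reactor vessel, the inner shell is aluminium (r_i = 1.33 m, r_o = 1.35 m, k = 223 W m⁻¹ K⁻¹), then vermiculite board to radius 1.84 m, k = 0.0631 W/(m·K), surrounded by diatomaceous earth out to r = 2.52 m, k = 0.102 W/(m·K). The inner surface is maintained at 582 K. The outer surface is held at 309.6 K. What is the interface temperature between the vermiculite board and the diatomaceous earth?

T = 395 K

Resistance network (inner→outer):
  R_aluminium = (1/1.33 − 1/1.35)/(4πk) = 0.01114/(4π·223) = 3.975×10^-6 K/W
  R_vermiculite board = (1/1.35 − 1/1.84)/(4πk) = 0.1973/(4π·0.0631) = 0.2488 K/W
  R_diatomaceous earth = (1/1.84 − 1/2.52)/(4πk) = 0.1467/(4π·0.102) = 0.1144 K/W
ΣR = 3.975×10^-6 + 0.2488 + 0.1144 = 0.3632 K/W
Q = ΔT/ΣR = (582 K − 309.6 K)/0.3632 = 750.0 W
From the inner boundary to the vermiculite board/diatomaceous earth interface, ΣR_partial = 0.2488 K/W.
T_interface = T_in − Q·ΣR_partial = 582 K − (750.0)(0.2488) = 395 K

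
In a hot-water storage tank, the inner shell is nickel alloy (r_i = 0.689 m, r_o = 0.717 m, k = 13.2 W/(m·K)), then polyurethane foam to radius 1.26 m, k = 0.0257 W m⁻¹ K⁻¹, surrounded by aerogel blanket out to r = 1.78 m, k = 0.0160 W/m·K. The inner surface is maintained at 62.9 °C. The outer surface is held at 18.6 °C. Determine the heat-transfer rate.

Q = 14.7 W

Resistance network (inner→outer):
  R_nickel alloy = (1/0.689 − 1/0.717)/(4πk) = 0.05668/(4π·13.2) = 3.417×10^-4 K/W
  R_polyurethane foam = (1/0.717 − 1/1.26)/(4πk) = 0.6010/(4π·0.0257) = 1.861 K/W
  R_aerogel blanket = (1/1.26 − 1/1.78)/(4πk) = 0.2319/(4π·0.0160) = 1.153 K/W
ΣR = 3.417×10^-4 + 1.861 + 1.153 = 3.014 K/W
Q = ΔT/ΣR = (62.9 °C − 18.6 °C)/3.014 = 14.7 W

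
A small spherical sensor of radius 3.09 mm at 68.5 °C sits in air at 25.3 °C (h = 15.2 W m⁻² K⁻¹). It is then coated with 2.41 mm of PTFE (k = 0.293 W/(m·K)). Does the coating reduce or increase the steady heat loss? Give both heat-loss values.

Critical radius for a sphere: r_cr = 2k/h = 0.0386 m = 3.86 cm.
Outer radius after coating: r₂ = 0.00309 + 0.00241 = 0.00550 m.
Since r₁ < r_cr and r₂ ≤ r_cr, the coating moves toward the maximum at r_cr — heat loss rises.
Bare: R = 1/(4πr₁²h) = 548.3 K/W; Q = 43.2/548.3 = 0.0788 W.
Coated: R = R_cond + R_conv = 211.6 K/W; Q = 43.2/211.6 = 0.204 W.

increases: 0.0788 → 0.204 W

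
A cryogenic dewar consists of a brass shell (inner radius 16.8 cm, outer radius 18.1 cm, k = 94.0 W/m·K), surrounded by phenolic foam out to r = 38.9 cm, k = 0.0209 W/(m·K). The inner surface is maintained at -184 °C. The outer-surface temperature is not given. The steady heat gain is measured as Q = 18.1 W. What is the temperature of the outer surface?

T_out = 19.6 °C

Sum the resistances:
  R_brass = (1/0.168 − 1/0.181)/(4πk) = 0.4275/(4π·94.0) = 3.619×10^-4 K/W
  R_phenolic foam = (1/0.181 − 1/0.389)/(4πk) = 2.954/(4π·0.0209) = 11.25 K/W
ΣR = 11.25 K/W
ΔT = Q·ΣR = 18.1 × 11.25 = 203.6 K
Heat flows inward, so T_out = T_in + ΔT = -184 + 203.6 = 19.6 °C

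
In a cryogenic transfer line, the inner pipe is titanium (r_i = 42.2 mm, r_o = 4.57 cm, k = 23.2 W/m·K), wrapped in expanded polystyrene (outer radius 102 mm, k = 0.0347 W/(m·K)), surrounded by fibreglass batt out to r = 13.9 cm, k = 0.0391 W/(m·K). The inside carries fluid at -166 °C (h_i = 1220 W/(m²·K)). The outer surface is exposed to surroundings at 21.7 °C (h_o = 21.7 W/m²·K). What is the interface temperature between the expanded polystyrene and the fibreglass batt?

Series thermal resistances, inner to outer:
  R'_conv,in = 1/(2πr h) = 1/(2π·0.0422·1220) = 0.003091 m·K/W
  R'_titanium = ln(0.0457/0.0422)/(2πk) = 0.07968/(2π·23.2) = 5.466×10^-4 m·K/W
  R'_expanded polystyrene = ln(0.102/0.0457)/(2πk) = 0.8029/(2π·0.0347) = 3.682 m·K/W
  R'_fibreglass batt = ln(0.139/0.102)/(2πk) = 0.3095/(2π·0.0391) = 1.260 m·K/W
  R'_conv,out = 1/(2πr h) = 1/(2π·0.139·21.7) = 0.05276 m·K/W
ΣR = 0.003091 + 5.466×10^-4 + 3.682 + 1.260 + 0.05276 = 4.998 m·K/W
Q' = ΔT/ΣR = (-166 °C − 21.7 °C)/4.998 = -37.56 W/m
From the inner boundary to the expanded polystyrene/fibreglass batt interface, ΣR_partial = 3.686 m·K/W.
T_interface = T_in − Q'·ΣR_partial = -166 °C − (-37.56)(3.686) = -27.6 °C

T = -27.6 °C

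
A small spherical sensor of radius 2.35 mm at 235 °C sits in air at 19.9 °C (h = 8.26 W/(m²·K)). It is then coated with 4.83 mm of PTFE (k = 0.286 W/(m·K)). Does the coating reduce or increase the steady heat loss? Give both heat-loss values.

increases: 0.123 → 0.807 W

Critical radius for a sphere: r_cr = 2k/h = 0.0692 m = 6.92 cm.
Outer radius after coating: r₂ = 0.00235 + 0.00483 = 0.00718 m.
Since r₁ < r_cr and r₂ ≤ r_cr, the coating moves toward the maximum at r_cr — heat loss rises.
Bare: R = 1/(4πr₁²h) = 1745 K/W; Q = 215.1/1745 = 0.123 W.
Coated: R = R_cond + R_conv = 266.5 K/W; Q = 215.1/266.5 = 0.807 W.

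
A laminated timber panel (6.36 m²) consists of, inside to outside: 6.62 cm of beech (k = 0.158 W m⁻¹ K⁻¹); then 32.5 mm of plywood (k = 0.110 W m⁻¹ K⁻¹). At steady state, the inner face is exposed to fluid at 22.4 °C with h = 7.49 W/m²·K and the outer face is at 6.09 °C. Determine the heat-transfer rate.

Resistance network (inner→outer):
  R_conv,in = 1/(hA) = 1/(7.49·6.36) = 0.02099 K/W
  R_beech = L/(kA) = 0.0662/(0.158·6.36) = 0.06588 K/W
  R_plywood = L/(kA) = 0.0325/(0.110·6.36) = 0.04646 K/W
ΣR = 0.02099 + 0.06588 + 0.04646 = 0.1333 K/W
Q = ΔT/ΣR = (22.4 °C − 6.09 °C)/0.1333 = 122 W

Q = 122 W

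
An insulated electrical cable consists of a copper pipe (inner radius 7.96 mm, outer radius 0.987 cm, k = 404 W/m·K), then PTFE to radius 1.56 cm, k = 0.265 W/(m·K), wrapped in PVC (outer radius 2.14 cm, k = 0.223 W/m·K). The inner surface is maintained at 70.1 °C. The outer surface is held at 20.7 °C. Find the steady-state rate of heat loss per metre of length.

Q' = 98.7 W/m

Series thermal resistances, inner to outer:
  R'_copper = ln(0.00987/0.00796)/(2πk) = 0.2151/(2π·404) = 8.473×10^-5 m·K/W
  R'_PTFE = ln(0.0156/0.00987)/(2πk) = 0.4578/(2π·0.265) = 0.2749 m·K/W
  R'_PVC = ln(0.0214/0.0156)/(2πk) = 0.3161/(2π·0.223) = 0.2256 m·K/W
ΣR = 8.473×10^-5 + 0.2749 + 0.2256 = 0.5006 m·K/W
Q' = ΔT/ΣR = (70.1 °C − 20.7 °C)/0.5006 = 98.7 W/m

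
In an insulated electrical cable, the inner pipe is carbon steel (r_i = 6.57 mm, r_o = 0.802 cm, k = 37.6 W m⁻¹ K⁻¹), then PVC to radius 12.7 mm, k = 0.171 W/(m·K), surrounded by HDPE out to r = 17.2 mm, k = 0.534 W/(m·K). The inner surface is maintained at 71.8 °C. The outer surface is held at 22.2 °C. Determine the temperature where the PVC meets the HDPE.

T = 30.8 °C

Series thermal resistances, inner to outer:
  R'_carbon steel = ln(0.00802/0.00657)/(2πk) = 0.1994/(2π·37.6) = 8.441×10^-4 m·K/W
  R'_PVC = ln(0.0127/0.00802)/(2πk) = 0.4597/(2π·0.171) = 0.4278 m·K/W
  R'_HDPE = ln(0.0172/0.0127)/(2πk) = 0.3033/(2π·0.534) = 0.09040 m·K/W
ΣR = 8.441×10^-4 + 0.4278 + 0.09040 = 0.5190 m·K/W
Q' = ΔT/ΣR = (71.8 °C − 22.2 °C)/0.5190 = 95.57 W/m
From the inner boundary to the PVC/HDPE interface, ΣR_partial = 0.4286 m·K/W.
T_interface = T_in − Q'·ΣR_partial = 71.8 °C − (95.57)(0.4286) = 30.8 °C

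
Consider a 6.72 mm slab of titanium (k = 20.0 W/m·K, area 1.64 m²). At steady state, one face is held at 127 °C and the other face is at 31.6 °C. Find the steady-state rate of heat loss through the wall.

Q = 466 kW

Q = kA·ΔT/L = 20.0 × 1.64 × |127 °C − 31.6 °C| / 0.00672 = 4.66×10^5 W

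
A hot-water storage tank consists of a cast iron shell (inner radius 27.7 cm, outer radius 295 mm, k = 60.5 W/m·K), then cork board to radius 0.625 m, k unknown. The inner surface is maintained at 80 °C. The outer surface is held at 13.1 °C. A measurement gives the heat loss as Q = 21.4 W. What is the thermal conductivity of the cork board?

k = 0.0456 W/m·K

ΣR = ΔT/Q = |80 − 13.1|/21.4 = 3.126 K/W
Known resistances:
  R_cast iron = (1/0.277 − 1/0.295)/(4πk) = 0.2203/(4π·60.5) = 2.897×10^-4 K/W
R_cork board = ΣR − ΣR_known = 3.126 − 2.897×10^-4 = 3.126 K/W
(1/r₁−1/r₂)/(4πk) = 3.126 ⇒ k = 1.790/(4π·3.126) = 0.0456 W/m·K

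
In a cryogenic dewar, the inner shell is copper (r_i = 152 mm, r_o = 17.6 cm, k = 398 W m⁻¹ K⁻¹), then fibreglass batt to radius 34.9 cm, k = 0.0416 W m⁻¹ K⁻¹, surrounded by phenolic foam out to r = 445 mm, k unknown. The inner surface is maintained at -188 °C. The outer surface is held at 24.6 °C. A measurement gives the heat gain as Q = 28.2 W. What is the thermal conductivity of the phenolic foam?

ΣR = ΔT/Q = |-188 − 24.6|/28.2 = 7.539 K/W
Known resistances:
  R_copper = (1/0.152 − 1/0.176)/(4πk) = 0.8971/(4π·398) = 1.794×10^-4 K/W
  R_fibreglass batt = (1/0.176 − 1/0.349)/(4πk) = 2.816/(4π·0.0416) = 5.388 K/W
R_phenolic foam = ΣR − ΣR_known = 7.539 − 5.388 = 2.151 K/W
(1/r₁−1/r₂)/(4πk) = 2.151 ⇒ k = 0.6181/(4π·2.151) = 0.0229 W/m·K

k = 0.0229 W/m·K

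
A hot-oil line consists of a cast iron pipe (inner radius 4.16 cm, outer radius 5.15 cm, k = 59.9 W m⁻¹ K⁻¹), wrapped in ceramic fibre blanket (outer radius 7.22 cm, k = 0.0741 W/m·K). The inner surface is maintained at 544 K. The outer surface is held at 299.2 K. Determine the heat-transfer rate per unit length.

Series thermal resistances, inner to outer:
  R'_cast iron = ln(0.0515/0.0416)/(2πk) = 0.2135/(2π·59.9) = 5.672×10^-4 m·K/W
  R'_ceramic fibre blanket = ln(0.0722/0.0515)/(2πk) = 0.3379/(2π·0.0741) = 0.7257 m·K/W
ΣR = 5.672×10^-4 + 0.7257 = 0.7263 m·K/W
Q' = ΔT/ΣR = (544 K − 299.2 K)/0.7263 = 337 W/m

Q' = 337 W/m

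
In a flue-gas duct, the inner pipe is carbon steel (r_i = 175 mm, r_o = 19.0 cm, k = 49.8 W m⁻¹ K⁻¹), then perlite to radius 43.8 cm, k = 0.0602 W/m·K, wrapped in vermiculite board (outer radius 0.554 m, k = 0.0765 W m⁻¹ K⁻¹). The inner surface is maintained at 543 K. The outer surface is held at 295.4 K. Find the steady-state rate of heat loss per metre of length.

Series thermal resistances, inner to outer:
  R'_carbon steel = ln(0.190/0.175)/(2πk) = 0.08224/(2π·49.8) = 2.628×10^-4 m·K/W
  R'_perlite = ln(0.438/0.190)/(2πk) = 0.8352/(2π·0.0602) = 2.208 m·K/W
  R'_vermiculite board = ln(0.554/0.438)/(2πk) = 0.2349/(2π·0.0765) = 0.4888 m·K/W
ΣR = 2.628×10^-4 + 2.208 + 0.4888 = 2.697 m·K/W
Q' = ΔT/ΣR = (543 K − 295.4 K)/2.697 = 91.8 W/m

Q' = 91.8 W/m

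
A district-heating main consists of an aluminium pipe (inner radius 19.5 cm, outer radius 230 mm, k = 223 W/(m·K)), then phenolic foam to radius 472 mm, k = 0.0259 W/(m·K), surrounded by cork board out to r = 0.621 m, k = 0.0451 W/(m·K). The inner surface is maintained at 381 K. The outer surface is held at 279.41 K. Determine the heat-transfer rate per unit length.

Treat each layer as a resistance in series:
  R'_aluminium = ln(0.230/0.195)/(2πk) = 0.1651/(2π·223) = 1.178×10^-4 m·K/W
  R'_phenolic foam = ln(0.472/0.230)/(2πk) = 0.7189/(2π·0.0259) = 4.418 m·K/W
  R'_cork board = ln(0.621/0.472)/(2πk) = 0.2744/(2π·0.0451) = 0.9682 m·K/W
ΣR = 1.178×10^-4 + 4.418 + 0.9682 = 5.386 m·K/W
Q' = ΔT/ΣR = (381 K − 279.41 K)/5.386 = 18.9 W/m

Q' = 18.9 W/m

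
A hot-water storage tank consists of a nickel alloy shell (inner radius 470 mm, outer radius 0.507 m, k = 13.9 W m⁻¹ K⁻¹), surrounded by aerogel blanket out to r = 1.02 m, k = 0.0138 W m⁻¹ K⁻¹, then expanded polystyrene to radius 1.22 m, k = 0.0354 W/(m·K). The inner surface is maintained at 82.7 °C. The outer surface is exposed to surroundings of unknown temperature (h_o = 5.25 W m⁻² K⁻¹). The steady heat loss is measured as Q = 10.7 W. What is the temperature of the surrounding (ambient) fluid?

T_out = 17.5 °C

Series resistances:
  R_nickel alloy = (1/0.470 − 1/0.507)/(4πk) = 0.1553/(4π·13.9) = 8.889×10^-4 K/W
  R_aerogel blanket = (1/0.507 − 1/1.02)/(4πk) = 0.9920/(4π·0.0138) = 5.720 K/W
  R_expanded polystyrene = (1/1.02 − 1/1.22)/(4πk) = 0.1607/(4π·0.0354) = 0.3613 K/W
  R_conv,out = 1/(4πr²h) = 1/(4π·1.22²·5.25) = 0.01018 K/W
ΣR = 6.093 K/W
ΔT = Q·ΣR = 10.7 × 6.093 = 65.20 K
Heat flows outward, so T_out = T_in − ΔT = 82.7 − 65.20 = 17.5 °C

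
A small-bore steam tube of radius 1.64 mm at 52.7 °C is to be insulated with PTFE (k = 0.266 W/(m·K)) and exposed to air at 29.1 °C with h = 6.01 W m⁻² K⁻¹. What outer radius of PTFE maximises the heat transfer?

For a cylinder, r_cr = k_ins/h = 0.266/6.01 = 0.0443 m = 4.43 cm

r_cr = 4.43 cm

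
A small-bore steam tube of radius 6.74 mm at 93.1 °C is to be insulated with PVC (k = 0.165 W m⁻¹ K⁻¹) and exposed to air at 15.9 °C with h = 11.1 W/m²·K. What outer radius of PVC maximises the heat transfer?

r_cr = 1.49 cm

For a cylinder, r_cr = k_ins/h = 0.165/11.1 = 0.0149 m = 1.49 cm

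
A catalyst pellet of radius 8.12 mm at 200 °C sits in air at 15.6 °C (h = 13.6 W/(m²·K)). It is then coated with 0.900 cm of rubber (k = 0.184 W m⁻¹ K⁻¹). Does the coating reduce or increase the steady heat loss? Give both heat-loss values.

increases: 2.08 → 3.84 W

Critical radius for a sphere: r_cr = 2k/h = 0.0271 m = 2.71 cm.
Outer radius after coating: r₂ = 0.00812 + 0.00900 = 0.01712 m.
Since r₁ < r_cr and r₂ ≤ r_cr, the coating moves toward the maximum at r_cr — heat loss rises.
Bare: R = 1/(4πr₁²h) = 88.74 K/W; Q = 184.4/88.74 = 2.08 W.
Coated: R = R_cond + R_conv = 47.96 K/W; Q = 184.4/47.96 = 3.84 W.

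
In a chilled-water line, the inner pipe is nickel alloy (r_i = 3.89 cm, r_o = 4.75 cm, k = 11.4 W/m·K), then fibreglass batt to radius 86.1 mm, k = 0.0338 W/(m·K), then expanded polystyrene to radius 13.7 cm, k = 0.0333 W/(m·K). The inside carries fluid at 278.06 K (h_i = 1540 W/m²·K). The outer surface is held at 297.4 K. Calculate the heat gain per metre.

Q' = 3.85 W/m

Resistance network (inner→outer):
  R'_conv,in = 1/(2πr h) = 1/(2π·0.0389·1540) = 0.002657 m·K/W
  R'_nickel alloy = ln(0.0475/0.0389)/(2πk) = 0.1997/(2π·11.4) = 0.002788 m·K/W
  R'_fibreglass batt = ln(0.0861/0.0475)/(2πk) = 0.5948/(2π·0.0338) = 2.801 m·K/W
  R'_expanded polystyrene = ln(0.137/0.0861)/(2πk) = 0.4645/(2π·0.0333) = 2.220 m·K/W
ΣR = 0.002657 + 0.002788 + 2.801 + 2.220 = 5.026 m·K/W
Q' = ΔT/ΣR = (278.06 K − 297.4 K)/5.026 = -3.85 W/m
(Negative Q' ⇒ heat flows inward; heat gain = 3.85 W/m.)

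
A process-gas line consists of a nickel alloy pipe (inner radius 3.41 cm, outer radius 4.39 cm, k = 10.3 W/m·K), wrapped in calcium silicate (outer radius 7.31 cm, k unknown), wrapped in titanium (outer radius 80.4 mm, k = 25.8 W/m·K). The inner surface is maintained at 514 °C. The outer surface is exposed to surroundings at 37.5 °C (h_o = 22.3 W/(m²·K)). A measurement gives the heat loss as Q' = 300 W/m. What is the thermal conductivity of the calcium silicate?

k = 0.0543 W/m·K

ΣR = ΔT/Q' = |514 − 37.5|/300 = 1.588 m·K/W
Known resistances:
  R'_nickel alloy = ln(0.0439/0.0341)/(2πk) = 0.2526/(2π·10.3) = 0.003903 m·K/W
  R'_titanium = ln(0.0804/0.0731)/(2πk) = 0.09519/(2π·25.8) = 5.872×10^-4 m·K/W
  R'_conv,out = 1/(2πr h) = 1/(2π·0.0804·22.3) = 0.08877 m·K/W
R_calcium silicate = ΣR − ΣR_known = 1.588 − 0.09326 = 1.495 m·K/W
ln(r₂/r₁)/(2πk) = 1.495 ⇒ k = 0.5099/(2π·1.495) = 0.0543 W/m·K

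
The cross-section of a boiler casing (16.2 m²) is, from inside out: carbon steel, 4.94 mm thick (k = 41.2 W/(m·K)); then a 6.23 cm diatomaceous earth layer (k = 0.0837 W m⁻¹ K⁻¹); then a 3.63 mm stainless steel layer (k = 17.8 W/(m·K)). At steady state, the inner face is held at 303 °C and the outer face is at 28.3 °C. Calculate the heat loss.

Q = 5980 W

Resistance network (inner→outer):
  R_carbon steel = L/(kA) = 0.00494/(41.2·16.2) = 7.401×10^-6 K/W
  R_diatomaceous earth = L/(kA) = 0.0623/(0.0837·16.2) = 0.04595 K/W
  R_stainless steel = L/(kA) = 0.00363/(17.8·16.2) = 1.259×10^-5 K/W
ΣR = 7.401×10^-6 + 0.04595 + 1.259×10^-5 = 0.04597 K/W
Q = ΔT/ΣR = (303 °C − 28.3 °C)/0.04597 = 5980 W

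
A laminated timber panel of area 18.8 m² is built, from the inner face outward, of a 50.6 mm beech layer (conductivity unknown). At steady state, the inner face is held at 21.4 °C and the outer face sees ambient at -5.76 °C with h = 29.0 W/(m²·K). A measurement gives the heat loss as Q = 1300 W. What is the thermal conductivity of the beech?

ΣR = ΔT/Q = |21.4 − -5.76|/1300 = 0.02089 K/W
Known resistances:
  R_conv,out = 1/(hA) = 1/(29.0·18.8) = 0.001834 K/W
R_beech = ΣR − ΣR_known = 0.02089 − 0.001834 = 0.01906 K/W
L/(kA) = 0.01906 ⇒ k = 0.0506/(0.01906·18.8) = 0.141 W/m·K

k = 0.141 W/m·K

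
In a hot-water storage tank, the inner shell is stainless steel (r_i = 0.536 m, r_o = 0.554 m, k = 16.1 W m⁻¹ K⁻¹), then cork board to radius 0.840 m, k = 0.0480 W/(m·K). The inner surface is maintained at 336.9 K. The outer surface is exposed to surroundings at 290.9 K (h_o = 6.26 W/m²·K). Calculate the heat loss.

Series thermal resistances, inner to outer:
  R_stainless steel = (1/0.536 − 1/0.554)/(4πk) = 0.06062/(4π·16.1) = 2.996×10^-4 K/W
  R_cork board = (1/0.554 − 1/0.840)/(4πk) = 0.6146/(4π·0.0480) = 1.019 K/W
  R_conv,out = 1/(4πr²h) = 1/(4π·0.840²·6.26) = 0.01802 K/W
ΣR = 2.996×10^-4 + 1.019 + 0.01802 = 1.037 K/W
Q = ΔT/ΣR = (336.9 K − 290.9 K)/1.037 = 44.4 W

Q = 44.4 W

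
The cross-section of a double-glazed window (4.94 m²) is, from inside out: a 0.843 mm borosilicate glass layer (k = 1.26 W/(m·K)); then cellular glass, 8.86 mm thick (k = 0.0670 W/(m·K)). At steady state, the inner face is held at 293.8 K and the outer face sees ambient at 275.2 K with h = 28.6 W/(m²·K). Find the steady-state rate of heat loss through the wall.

Q = 547 W

Series thermal resistances, inner to outer:
  R_borosilicate glass = L/(kA) = 8.43×10^-4/(1.26·4.94) = 1.354×10^-4 K/W
  R_cellular glass = L/(kA) = 0.00886/(0.0670·4.94) = 0.02677 K/W
  R_conv,out = 1/(hA) = 1/(28.6·4.94) = 0.007078 K/W
ΣR = 1.354×10^-4 + 0.02677 + 0.007078 = 0.03398 K/W
Q = ΔT/ΣR = (293.8 K − 275.2 K)/0.03398 = 547 W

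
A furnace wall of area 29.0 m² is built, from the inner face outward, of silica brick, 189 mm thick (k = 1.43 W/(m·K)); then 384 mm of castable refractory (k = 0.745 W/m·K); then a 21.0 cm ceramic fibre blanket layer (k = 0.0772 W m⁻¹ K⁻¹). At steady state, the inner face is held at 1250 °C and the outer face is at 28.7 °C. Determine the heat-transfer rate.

Series thermal resistances, inner to outer:
  R_silica brick = L/(kA) = 0.189/(1.43·29.0) = 0.004558 K/W
  R_castable refractory = L/(kA) = 0.384/(0.745·29.0) = 0.01777 K/W
  R_ceramic fibre blanket = L/(kA) = 0.210/(0.0772·29.0) = 0.09380 K/W
ΣR = 0.004558 + 0.01777 + 0.09380 = 0.1161 K/W
Q = ΔT/ΣR = (1250 °C − 28.7 °C)/0.1161 = 10500 W

Q = 10.5 kW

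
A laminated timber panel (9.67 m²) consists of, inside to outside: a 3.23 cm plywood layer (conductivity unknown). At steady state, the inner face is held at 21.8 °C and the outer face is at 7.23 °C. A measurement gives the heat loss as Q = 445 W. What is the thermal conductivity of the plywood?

k = 0.102 W/m·K

ΣR = ΔT/Q = |21.8 − 7.23|/445 = 0.03274 K/W
L/(kA) = 0.03274 ⇒ k = 0.0323/(0.03274·9.67) = 0.102 W/m·K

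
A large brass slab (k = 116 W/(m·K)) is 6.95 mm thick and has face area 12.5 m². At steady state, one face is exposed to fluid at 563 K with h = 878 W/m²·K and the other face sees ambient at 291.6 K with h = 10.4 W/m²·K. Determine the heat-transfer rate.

Q = 34800 W

Treat each layer as a resistance in series:
  R_conv,in = 1/(hA) = 1/(878·12.5) = 9.112×10^-5 K/W
  R_brass = L/(kA) = 0.00695/(116·12.5) = 4.793×10^-6 K/W
  R_conv,out = 1/(hA) = 1/(10.4·12.5) = 0.007692 K/W
ΣR = 9.112×10^-5 + 4.793×10^-6 + 0.007692 = 0.007788 K/W
Q = ΔT/ΣR = (563 K − 291.6 K)/0.007788 = 34800 W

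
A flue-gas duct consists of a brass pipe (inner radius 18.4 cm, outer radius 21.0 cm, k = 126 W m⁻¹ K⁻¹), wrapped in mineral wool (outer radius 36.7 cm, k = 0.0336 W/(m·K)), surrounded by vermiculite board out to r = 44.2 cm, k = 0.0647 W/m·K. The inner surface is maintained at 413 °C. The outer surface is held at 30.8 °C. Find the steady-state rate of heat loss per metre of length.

Resistance network (inner→outer):
  R'_brass = ln(0.210/0.184)/(2πk) = 0.1322/(2π·126) = 1.670×10^-4 m·K/W
  R'_mineral wool = ln(0.367/0.210)/(2πk) = 0.5583/(2π·0.0336) = 2.644 m·K/W
  R'_vermiculite board = ln(0.442/0.367)/(2πk) = 0.1859/(2π·0.0647) = 0.4574 m·K/W
ΣR = 1.670×10^-4 + 2.644 + 0.4574 = 3.102 m·K/W
Q' = ΔT/ΣR = (413 °C − 30.8 °C)/3.102 = 123 W/m

Q' = 123 W/m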